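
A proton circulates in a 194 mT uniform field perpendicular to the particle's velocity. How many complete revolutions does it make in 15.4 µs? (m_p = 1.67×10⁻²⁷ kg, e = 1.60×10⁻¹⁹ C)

N = 45

T = 2πm/(qB) = 2π(1.67×10^-27) / [(1×1.60×10^-19)(0.194)] = 3.3805×10^-7 s.
N = t/T = 1.54×10^-5 / 3.3805×10^-7 ≈ 45.56, so 45 complete revolutions.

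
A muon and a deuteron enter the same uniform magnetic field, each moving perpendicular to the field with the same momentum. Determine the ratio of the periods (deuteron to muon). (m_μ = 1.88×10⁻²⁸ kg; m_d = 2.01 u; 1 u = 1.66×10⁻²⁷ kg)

T = 2πm/(qB) is independent of speed, so T₂/T₁ = (m₂/q₂)/(m₁/q₁).
T_{deuteron}/T_{muon} = (3.34×10^-27/1e) / (1.88×10^-28/1e) = 17.7.

ratio ≈ 17.7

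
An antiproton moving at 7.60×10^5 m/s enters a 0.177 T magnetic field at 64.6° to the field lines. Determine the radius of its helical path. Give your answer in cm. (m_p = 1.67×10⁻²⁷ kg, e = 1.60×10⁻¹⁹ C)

Only the perpendicular component v⊥ = v sin64.6° = 6.87×10^5 m/s is bent by the field.
r = m v⊥ /(qB) = (1.67×10^-27)(6.87×10^5) / [(1×1.60×10^-19)(0.177)] = 0.0405 m.

r ≈ 4.05 cm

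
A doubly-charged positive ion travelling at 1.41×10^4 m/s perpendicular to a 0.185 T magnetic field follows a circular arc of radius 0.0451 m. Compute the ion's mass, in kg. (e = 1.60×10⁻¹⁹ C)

qvB = mv²/r ⇒ m = qBr/v.
m = (2×1.60×10^-19)(0.185)(0.0451) / (1.41×10^4) = 1.89×10^-25 kg.

m ≈ 1.89×10^-25 kg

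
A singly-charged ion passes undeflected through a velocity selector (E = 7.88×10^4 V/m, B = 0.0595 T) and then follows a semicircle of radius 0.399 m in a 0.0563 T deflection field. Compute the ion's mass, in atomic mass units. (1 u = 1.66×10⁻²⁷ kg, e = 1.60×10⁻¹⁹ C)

v = E/B₁ = 1.32×10^6 m/s.
From r = mv/(qB₂), m = qB₂r/v = (1×1.60×10^-19)(0.0563)(0.399) / (1.32×10^6) = 2.71×10^-27 kg.
In atomic mass units: m = 2.71×10^-27 / 1.66×10^-27 = 1.63 u.

m ≈ 1.63 u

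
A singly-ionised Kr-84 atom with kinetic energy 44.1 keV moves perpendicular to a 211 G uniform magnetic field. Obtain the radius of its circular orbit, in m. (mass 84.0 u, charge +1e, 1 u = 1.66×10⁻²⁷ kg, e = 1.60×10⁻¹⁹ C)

Convert the energy: K = 44.1 keV = 7.06×10^-15 J.
v = √(2K/m) = √(2·7.06×10^-15/1.39×10^-25) = 3.18×10^5 m/s.
r = mv/(qB) = (1.39×10^-25)(3.18×10^5) / [(1×1.60×10^-19)(0.0211)] = 13.1 m.

r ≈ 13.1 m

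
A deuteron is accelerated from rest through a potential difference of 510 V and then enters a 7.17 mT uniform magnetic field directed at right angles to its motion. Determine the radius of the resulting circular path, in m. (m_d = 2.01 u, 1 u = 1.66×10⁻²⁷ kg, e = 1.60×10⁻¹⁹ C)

r ≈ 0.643 m

The kinetic energy gained is K = qV = (1×1.60×10^-19)(510) = 8.16×10^-17 J.
v = √(2K/m) = 2.21×10^5 m/s.
r = mv/(qB) = (3.34×10^-27)(2.21×10^5) / [(1×1.60×10^-19)(7.17×10^-3)] = 0.643 m.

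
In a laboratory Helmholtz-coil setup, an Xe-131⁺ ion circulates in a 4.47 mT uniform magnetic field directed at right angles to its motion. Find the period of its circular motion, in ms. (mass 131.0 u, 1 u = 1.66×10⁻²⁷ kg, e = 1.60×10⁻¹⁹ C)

The cyclotron period is independent of speed: T = 2πm/(qB).
T = 2π(2.17×10^-25) / [(1×1.60×10^-19)(4.47×10^-3)] = 1.91×10^-3 s.

T ≈ 1.91 ms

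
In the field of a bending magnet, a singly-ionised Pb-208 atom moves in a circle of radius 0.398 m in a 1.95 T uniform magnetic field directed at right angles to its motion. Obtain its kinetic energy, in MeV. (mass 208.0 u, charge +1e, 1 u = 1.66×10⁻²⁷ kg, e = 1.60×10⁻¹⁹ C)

v = qBr/m = (1×1.60×10^-19)(1.95)(0.398) / (3.45×10^-25) = 3.60×10^5 m/s.
K = ½mv² = 0.5·(3.45×10^-25)·(3.60×10^5)² = 2.23×10^-14 J = 0.140 MeV.

K ≈ 0.140 MeV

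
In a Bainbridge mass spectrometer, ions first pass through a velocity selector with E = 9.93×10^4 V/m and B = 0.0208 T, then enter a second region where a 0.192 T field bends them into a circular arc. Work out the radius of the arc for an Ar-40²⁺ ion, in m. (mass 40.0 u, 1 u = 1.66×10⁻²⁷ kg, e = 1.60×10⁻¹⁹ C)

r ≈ 5.16 m

The selector passes v = E/B = 9.93×10^4/0.0208 = 4.77×10^6 m/s.
In the deflection region, r = mv/(qB₂) = (6.64×10^-26)(4.77×10^6) / [(2×1.60×10^-19)(0.192)] = 5.16 m.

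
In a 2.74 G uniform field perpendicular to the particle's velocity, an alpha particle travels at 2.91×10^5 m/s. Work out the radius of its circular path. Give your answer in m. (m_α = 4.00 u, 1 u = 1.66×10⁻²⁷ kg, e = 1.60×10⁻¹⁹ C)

r ≈ 22.0 m

The magnetic force provides the centripetal force: qvB = mv²/r, so r = mv/(qB).
r = (6.64×10^-27 kg)(2.91×10^5 m/s) / [(2×1.60×10^-19 C)(2.74×10^-4 T)] = 22.0 m.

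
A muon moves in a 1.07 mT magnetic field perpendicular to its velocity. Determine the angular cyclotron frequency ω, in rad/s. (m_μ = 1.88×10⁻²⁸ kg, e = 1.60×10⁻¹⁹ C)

ω = qB/m = (1×1.60×10^-19)(1.07×10^-3) / (1.88×10^-28) = 9.11×10^5 rad/s.

ω ≈ 9.11×10^5 rad/s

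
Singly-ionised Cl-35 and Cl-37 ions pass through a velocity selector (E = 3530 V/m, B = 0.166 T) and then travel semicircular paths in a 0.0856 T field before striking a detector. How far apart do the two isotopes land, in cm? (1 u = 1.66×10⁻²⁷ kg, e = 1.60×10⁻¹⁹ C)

Both emerge at v = E/B₁ = 2.13×10^4 m/s.
r = mv/(qB₂), so r₁ = 0.09021 m and r₂ = 0.09536 m, giving Δr = 5.15×10^-3 m.
After a semicircle each ion lands a diameter 2r from the entry slit, so the separation is 2Δr = 0.0103 m.

Δd ≈ 1.03 cm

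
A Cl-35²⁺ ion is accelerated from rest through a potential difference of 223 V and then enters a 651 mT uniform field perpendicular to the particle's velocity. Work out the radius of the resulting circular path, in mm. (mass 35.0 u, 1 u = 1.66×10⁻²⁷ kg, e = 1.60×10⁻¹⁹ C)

r ≈ 13.8 mm

The kinetic energy gained is K = qV = (2×1.60×10^-19)(223) = 7.14×10^-17 J.
v = √(2K/m) = 4.96×10^4 m/s.
r = mv/(qB) = (5.81×10^-26)(4.96×10^4) / [(2×1.60×10^-19)(0.651)] = 0.0138 m.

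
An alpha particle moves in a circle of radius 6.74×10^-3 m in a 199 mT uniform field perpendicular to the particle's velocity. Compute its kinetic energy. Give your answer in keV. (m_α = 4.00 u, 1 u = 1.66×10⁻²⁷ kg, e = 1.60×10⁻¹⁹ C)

K ≈ 0.0867 keV

v = qBr/m = (2×1.60×10^-19)(0.199)(6.74×10^-3) / (6.64×10^-27) = 6.46×10^4 m/s.
K = ½mv² = 0.5·(6.64×10^-27)·(6.46×10^4)² = 1.39×10^-17 J = 0.0867 keV.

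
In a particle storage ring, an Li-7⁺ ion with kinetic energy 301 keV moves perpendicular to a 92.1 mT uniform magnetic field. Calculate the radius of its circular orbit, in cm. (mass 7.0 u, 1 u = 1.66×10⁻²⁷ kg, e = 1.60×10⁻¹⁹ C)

Convert the energy: K = 301 keV = 4.82×10^-14 J.
v = √(2K/m) = √(2·4.82×10^-14/1.16×10^-26) = 2.88×10^6 m/s.
r = mv/(qB) = (1.16×10^-26)(2.88×10^6) / [(1×1.60×10^-19)(0.0921)] = 2.27 m.

r ≈ 227 cm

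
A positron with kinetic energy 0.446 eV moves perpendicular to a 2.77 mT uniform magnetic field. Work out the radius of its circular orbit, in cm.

Convert the energy: K = 0.446 eV = 7.14×10^-20 J.
v = √(2K/m) = √(2·7.14×10^-20/9.11×10^-31) = 3.96×10^5 m/s.
r = mv/(qB) = (9.11×10^-31)(3.96×10^5) / [(1×1.60×10^-19)(2.77×10^-3)] = 8.14×10^-4 m.

r ≈ 0.0814 cm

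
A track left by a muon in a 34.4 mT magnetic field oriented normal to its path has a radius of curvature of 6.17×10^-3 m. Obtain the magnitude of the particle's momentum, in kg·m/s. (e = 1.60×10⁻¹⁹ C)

Since qvB = mv²/r, the momentum p = mv = qBr.
p = (1×1.60×10^-19)(0.0344)(6.17×10^-3) = 3.40×10^-23 kg·m/s.

p ≈ 3.40×10^-23 kg·m/s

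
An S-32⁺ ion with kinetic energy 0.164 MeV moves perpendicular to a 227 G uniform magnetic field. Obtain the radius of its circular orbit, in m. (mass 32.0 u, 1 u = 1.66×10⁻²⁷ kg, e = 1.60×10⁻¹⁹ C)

r ≈ 14.5 m

Convert the energy: K = 0.164 MeV = 2.62×10^-14 J.
v = √(2K/m) = √(2·2.62×10^-14/5.31×10^-26) = 9.94×10^5 m/s.
r = mv/(qB) = (5.31×10^-26)(9.94×10^5) / [(1×1.60×10^-19)(0.0227)] = 14.5 m.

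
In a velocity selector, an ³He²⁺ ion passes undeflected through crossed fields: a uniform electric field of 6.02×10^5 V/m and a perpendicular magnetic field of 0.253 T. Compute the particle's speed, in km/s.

For zero net force, qE = qvB, so v = E/B.
v = (6.02×10^5) / (0.253) = 2.38×10^6 m/s.

v ≈ 2380 km/s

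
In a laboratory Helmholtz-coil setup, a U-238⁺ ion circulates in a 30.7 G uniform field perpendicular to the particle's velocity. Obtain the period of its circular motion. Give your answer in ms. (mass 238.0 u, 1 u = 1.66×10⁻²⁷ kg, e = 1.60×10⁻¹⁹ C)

The cyclotron period is independent of speed: T = 2πm/(qB).
T = 2π(3.95×10^-25) / [(1×1.60×10^-19)(3.07×10^-3)] = 5.05×10^-3 s.

T ≈ 5.05 ms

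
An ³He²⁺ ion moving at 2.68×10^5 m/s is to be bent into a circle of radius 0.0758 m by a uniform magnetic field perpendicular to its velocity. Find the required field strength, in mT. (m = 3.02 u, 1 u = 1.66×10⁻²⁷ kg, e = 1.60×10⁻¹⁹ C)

qvB = mv²/r gives B = mv/(qr).
B = (5.01×10^-27)(2.68×10^5) / [(2×1.60×10^-19)(0.0758)] = 0.0554 T.

B ≈ 55.4 mT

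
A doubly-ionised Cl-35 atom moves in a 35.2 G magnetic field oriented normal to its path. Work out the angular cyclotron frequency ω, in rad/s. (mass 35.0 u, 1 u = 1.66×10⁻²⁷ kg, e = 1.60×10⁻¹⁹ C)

ω = qB/m = (2×1.60×10^-19)(3.52×10^-3) / (5.81×10^-26) = 1.94×10^4 rad/s.

ω ≈ 1.94×10^4 rad/s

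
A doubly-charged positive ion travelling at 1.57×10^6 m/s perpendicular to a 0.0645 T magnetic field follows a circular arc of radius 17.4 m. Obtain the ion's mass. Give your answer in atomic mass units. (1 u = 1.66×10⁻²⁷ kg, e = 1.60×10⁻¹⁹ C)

qvB = mv²/r ⇒ m = qBr/v.
m = (2×1.60×10^-19)(0.0645)(17.4) / (1.57×10^6) = 2.29×10^-25 kg = 138 u.

m ≈ 138 u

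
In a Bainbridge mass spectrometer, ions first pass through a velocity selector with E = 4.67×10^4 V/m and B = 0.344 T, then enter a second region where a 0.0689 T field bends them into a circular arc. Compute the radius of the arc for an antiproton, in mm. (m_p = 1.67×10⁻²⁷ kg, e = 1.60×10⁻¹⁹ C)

r ≈ 20.6 mm

The selector passes v = E/B = 4.67×10^4/0.344 = 1.36×10^5 m/s.
In the deflection region, r = mv/(qB₂) = (1.67×10^-27)(1.36×10^5) / [(1×1.60×10^-19)(0.0689)] = 0.0206 m.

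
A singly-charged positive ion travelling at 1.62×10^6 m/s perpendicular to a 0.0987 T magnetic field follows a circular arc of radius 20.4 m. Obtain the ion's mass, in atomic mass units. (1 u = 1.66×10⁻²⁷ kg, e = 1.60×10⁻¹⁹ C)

m ≈ 120 u

qvB = mv²/r ⇒ m = qBr/v.
m = (1×1.60×10^-19)(0.0987)(20.4) / (1.62×10^6) = 1.99×10^-25 kg = 120 u.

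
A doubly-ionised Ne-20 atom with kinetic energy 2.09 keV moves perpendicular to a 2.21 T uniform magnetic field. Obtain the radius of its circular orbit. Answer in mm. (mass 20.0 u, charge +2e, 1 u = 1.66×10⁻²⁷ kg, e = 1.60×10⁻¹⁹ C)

r ≈ 6.66 mm

Convert the energy: K = 2.09 keV = 3.34×10^-16 J.
v = √(2K/m) = √(2·3.34×10^-16/3.32×10^-26) = 1.42×10^5 m/s.
r = mv/(qB) = (3.32×10^-26)(1.42×10^5) / [(2×1.60×10^-19)(2.21)] = 6.66×10^-3 m.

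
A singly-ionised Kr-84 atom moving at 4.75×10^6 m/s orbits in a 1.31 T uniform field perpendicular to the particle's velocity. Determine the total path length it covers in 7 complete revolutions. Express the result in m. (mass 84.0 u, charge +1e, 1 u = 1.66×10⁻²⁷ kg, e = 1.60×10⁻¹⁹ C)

r = mv/(qB) = 3.16 m, so one revolution covers 2πr = 19.9 m.
In 7 revolutions: L = 7·2πr = 139 m.

L ≈ 139 m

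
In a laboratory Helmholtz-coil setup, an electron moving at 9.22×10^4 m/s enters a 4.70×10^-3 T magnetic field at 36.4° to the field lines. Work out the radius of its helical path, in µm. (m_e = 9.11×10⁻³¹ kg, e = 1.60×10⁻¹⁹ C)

r ≈ 66.3 µm

Only the perpendicular component v⊥ = v sin36.4° = 5.47×10^4 m/s is bent by the field.
r = m v⊥ /(qB) = (9.11×10^-31)(5.47×10^4) / [(1×1.60×10^-19)(4.70×10^-3)] = 6.63×10^-5 m.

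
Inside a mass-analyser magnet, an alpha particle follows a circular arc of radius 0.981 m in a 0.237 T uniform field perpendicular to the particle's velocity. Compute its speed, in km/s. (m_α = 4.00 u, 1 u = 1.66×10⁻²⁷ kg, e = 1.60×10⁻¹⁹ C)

From qvB = mv²/r, v = qBr/m.
v = (2×1.60×10^-19)(0.237)(0.981) / (6.64×10^-27) = 1.12×10^7 m/s.

v ≈ 11200 km/s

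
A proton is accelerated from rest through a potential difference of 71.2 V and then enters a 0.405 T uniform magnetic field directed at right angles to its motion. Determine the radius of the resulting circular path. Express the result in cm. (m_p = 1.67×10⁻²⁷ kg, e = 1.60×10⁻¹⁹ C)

The kinetic energy gained is K = qV = (1×1.60×10^-19)(71.2) = 1.14×10^-17 J.
v = √(2K/m) = 1.17×10^5 m/s.
r = mv/(qB) = (1.67×10^-27)(1.17×10^5) / [(1×1.60×10^-19)(0.405)] = 3.01×10^-3 m.

r ≈ 0.301 cm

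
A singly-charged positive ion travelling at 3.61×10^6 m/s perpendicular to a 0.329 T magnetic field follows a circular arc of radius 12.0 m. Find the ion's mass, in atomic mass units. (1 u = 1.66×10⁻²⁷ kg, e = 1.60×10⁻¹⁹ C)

qvB = mv²/r ⇒ m = qBr/v.
m = (1×1.60×10^-19)(0.329)(12.0) / (3.61×10^6) = 1.75×10^-25 kg = 105 u.

m ≈ 105 u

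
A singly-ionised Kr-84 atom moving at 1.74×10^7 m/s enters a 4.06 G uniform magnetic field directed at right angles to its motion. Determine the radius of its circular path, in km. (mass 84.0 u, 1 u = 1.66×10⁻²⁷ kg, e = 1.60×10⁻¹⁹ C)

The magnetic force provides the centripetal force: qvB = mv²/r, so r = mv/(qB).
r = (1.39×10^-25 kg)(1.74×10^7 m/s) / [(1×1.60×10^-19 C)(4.06×10^-4 T)] = 3.73×10^4 m.

r ≈ 37.4 km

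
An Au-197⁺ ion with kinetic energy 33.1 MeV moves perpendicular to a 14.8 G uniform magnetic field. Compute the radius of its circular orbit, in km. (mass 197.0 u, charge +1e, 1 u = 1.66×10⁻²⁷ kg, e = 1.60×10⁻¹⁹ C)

r ≈ 7.86 km

Convert the energy: K = 33.1 MeV = 5.30×10^-12 J.
v = √(2K/m) = √(2·5.30×10^-12/3.27×10^-25) = 5.69×10^6 m/s.
r = mv/(qB) = (3.27×10^-25)(5.69×10^6) / [(1×1.60×10^-19)(1.48×10^-3)] = 7860 m.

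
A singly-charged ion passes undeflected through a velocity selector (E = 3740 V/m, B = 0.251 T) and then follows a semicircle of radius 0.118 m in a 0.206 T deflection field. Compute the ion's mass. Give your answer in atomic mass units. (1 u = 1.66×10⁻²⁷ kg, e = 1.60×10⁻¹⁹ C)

v = E/B₁ = 1.49×10^4 m/s.
From r = mv/(qB₂), m = qB₂r/v = (1×1.60×10^-19)(0.206)(0.118) / (1.49×10^4) = 2.61×10^-25 kg.
In atomic mass units: m = 2.61×10^-25 / 1.66×10^-27 = 157 u.

m ≈ 157 u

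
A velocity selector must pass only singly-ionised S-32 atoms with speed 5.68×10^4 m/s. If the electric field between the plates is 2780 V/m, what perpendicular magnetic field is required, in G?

B ≈ 489 G

qE = qvB ⇒ B = E/v = (2780) / (5.68×10^4) = 0.0489 T.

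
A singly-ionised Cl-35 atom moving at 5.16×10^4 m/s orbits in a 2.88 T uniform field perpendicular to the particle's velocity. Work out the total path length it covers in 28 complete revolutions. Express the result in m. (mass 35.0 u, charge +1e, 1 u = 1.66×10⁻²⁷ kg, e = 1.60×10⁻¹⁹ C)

r = mv/(qB) = 6.51×10^-3 m, so one revolution covers 2πr = 0.0409 m.
In 28 revolutions: L = 28·2πr = 1.14 m.

L ≈ 1.14 m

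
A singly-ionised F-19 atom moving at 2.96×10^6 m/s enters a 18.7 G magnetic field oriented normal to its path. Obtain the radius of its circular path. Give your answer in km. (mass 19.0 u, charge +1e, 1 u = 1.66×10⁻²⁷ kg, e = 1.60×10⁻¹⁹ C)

The magnetic force provides the centripetal force: qvB = mv²/r, so r = mv/(qB).
r = (3.15×10^-26 kg)(2.96×10^6 m/s) / [(1×1.60×10^-19 C)(1.87×10^-3 T)] = 312 m.

r ≈ 0.312 km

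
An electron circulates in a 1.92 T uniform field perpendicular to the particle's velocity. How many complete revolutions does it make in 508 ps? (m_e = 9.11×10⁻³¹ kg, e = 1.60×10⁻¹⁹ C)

T = 2πm/(qB) = 2π(9.11×10^-31) / [(1×1.60×10^-19)(1.92)] = 1.8633×10^-11 s.
N = t/T = 5.08×10^-10 / 1.8633×10^-11 ≈ 27.26, so 27 complete revolutions.

N = 27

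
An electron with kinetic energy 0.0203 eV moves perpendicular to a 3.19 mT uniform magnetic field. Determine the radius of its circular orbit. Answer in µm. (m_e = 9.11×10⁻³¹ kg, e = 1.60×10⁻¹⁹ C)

Convert the energy: K = 0.0203 eV = 3.25×10^-21 J.
v = √(2K/m) = √(2·3.25×10^-21/9.11×10^-31) = 8.44×10^4 m/s.
r = mv/(qB) = (9.11×10^-31)(8.44×10^4) / [(1×1.60×10^-19)(3.19×10^-3)] = 1.51×10^-4 m.

r ≈ 151 µm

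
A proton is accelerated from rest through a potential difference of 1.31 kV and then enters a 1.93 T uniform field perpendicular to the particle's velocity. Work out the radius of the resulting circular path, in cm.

The kinetic energy gained is K = qV = (1×1.60×10^-19)(1310) = 2.10×10^-16 J.
v = √(2K/m) = 5.01×10^5 m/s.
r = mv/(qB) = (1.67×10^-27)(5.01×10^5) / [(1×1.60×10^-19)(1.93)] = 2.71×10^-3 m.

r ≈ 0.271 cm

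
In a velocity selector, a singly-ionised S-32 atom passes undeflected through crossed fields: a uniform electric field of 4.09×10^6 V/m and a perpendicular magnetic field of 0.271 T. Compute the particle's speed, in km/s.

v ≈ 15100 km/s

For zero net force, qE = qvB, so v = E/B.
v = (4.09×10^6) / (0.271) = 1.51×10^7 m/s.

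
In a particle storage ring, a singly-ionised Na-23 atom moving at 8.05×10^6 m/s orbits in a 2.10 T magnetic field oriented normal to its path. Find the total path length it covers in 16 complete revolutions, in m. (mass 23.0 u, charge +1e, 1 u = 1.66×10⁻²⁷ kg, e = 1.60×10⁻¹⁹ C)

L ≈ 92.0 m

r = mv/(qB) = 0.915 m, so one revolution covers 2πr = 5.75 m.
In 16 revolutions: L = 16·2πr = 92.0 m.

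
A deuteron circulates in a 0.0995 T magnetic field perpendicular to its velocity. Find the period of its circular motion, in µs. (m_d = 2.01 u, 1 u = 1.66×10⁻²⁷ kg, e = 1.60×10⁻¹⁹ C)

The cyclotron period is independent of speed: T = 2πm/(qB).
T = 2π(3.34×10^-27) / [(1×1.60×10^-19)(0.0995)] = 1.32×10^-6 s.

T ≈ 1.32 µs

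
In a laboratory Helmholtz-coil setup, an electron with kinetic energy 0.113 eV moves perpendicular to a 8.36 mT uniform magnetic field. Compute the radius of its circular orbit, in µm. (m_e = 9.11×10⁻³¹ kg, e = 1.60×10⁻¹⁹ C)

Convert the energy: K = 0.113 eV = 1.81×10^-20 J.
v = √(2K/m) = √(2·1.81×10^-20/9.11×10^-31) = 1.99×10^5 m/s.
r = mv/(qB) = (9.11×10^-31)(1.99×10^5) / [(1×1.60×10^-19)(8.36×10^-3)] = 1.36×10^-4 m.

r ≈ 136 µm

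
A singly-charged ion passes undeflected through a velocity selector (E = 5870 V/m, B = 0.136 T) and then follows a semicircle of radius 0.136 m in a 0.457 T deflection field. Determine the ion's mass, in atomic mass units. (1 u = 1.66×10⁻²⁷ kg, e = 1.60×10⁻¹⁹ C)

m ≈ 139 u

v = E/B₁ = 4.32×10^4 m/s.
From r = mv/(qB₂), m = qB₂r/v = (1×1.60×10^-19)(0.457)(0.136) / (4.32×10^4) = 2.30×10^-25 kg.
In atomic mass units: m = 2.30×10^-25 / 1.66×10^-27 = 139 u.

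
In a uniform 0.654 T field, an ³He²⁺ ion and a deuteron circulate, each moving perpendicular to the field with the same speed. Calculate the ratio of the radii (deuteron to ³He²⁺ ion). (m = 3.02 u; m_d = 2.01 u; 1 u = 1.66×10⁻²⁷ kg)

r = mv/(qB) ⇒ at equal v, r ∝ m/q.
r_{deuteron}/r_{³He²⁺ ion} = 1.33.

ratio ≈ 1.33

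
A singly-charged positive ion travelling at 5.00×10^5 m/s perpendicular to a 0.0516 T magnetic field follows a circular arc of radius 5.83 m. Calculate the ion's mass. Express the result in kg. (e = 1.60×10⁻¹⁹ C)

m ≈ 9.63×10^-26 kg

qvB = mv²/r ⇒ m = qBr/v.
m = (1×1.60×10^-19)(0.0516)(5.83) / (5.00×10^5) = 9.63×10^-26 kg.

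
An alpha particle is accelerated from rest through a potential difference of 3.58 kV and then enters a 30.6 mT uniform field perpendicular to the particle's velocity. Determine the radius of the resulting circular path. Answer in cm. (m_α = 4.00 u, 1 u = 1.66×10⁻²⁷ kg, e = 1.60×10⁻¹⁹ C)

The kinetic energy gained is K = qV = (2×1.60×10^-19)(3580) = 1.15×10^-15 J.
v = √(2K/m) = 5.87×10^5 m/s.
r = mv/(qB) = (6.64×10^-27)(5.87×10^5) / [(2×1.60×10^-19)(0.0306)] = 0.398 m.

r ≈ 39.8 cm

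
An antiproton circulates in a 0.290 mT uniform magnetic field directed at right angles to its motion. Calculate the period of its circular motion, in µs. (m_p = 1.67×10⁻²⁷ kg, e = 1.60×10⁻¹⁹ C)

T ≈ 226 µs

The cyclotron period is independent of speed: T = 2πm/(qB).
T = 2π(1.67×10^-27) / [(1×1.60×10^-19)(2.90×10^-4)] = 2.26×10^-4 s.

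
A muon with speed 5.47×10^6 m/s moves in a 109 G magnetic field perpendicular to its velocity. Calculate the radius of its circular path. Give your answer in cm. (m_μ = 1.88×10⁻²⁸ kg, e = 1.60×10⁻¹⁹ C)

r ≈ 59.0 cm

The magnetic force provides the centripetal force: qvB = mv²/r, so r = mv/(qB).
r = (1.88×10^-28 kg)(5.47×10^6 m/s) / [(1×1.60×10^-19 C)(0.0109 T)] = 0.590 m.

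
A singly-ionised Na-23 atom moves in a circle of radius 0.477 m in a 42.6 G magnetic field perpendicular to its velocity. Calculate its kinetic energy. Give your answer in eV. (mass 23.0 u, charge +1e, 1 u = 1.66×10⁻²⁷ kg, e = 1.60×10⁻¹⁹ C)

K ≈ 8.65 eV

v = qBr/m = (1×1.60×10^-19)(4.26×10^-3)(0.477) / (3.82×10^-26) = 8520 m/s.
K = ½mv² = 0.5·(3.82×10^-26)·(8520)² = 1.38×10^-18 J = 8.65 eV.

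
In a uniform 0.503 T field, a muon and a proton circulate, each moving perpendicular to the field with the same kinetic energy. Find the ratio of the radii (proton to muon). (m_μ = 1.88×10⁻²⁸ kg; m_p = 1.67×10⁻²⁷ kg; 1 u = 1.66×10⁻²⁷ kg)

ratio ≈ 2.98

r = √(2mK)/(qB) ⇒ at equal K, r ∝ √m/q.
r_{proton}/r_{muon} = 2.98.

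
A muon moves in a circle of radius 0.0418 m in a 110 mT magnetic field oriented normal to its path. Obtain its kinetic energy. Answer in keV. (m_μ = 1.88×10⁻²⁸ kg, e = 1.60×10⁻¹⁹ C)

K ≈ 9.00 keV

v = qBr/m = (1×1.60×10^-19)(0.110)(0.0418) / (1.88×10^-28) = 3.91×10^6 m/s.
K = ½mv² = 0.5·(1.88×10^-28)·(3.91×10^6)² = 1.44×10^-15 J = 9.00 keV.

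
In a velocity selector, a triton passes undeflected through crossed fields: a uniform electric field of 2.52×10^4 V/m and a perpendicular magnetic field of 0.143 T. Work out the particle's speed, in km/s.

For zero net force, qE = qvB, so v = E/B.
v = (2.52×10^4) / (0.143) = 1.76×10^5 m/s.

v ≈ 176 km/s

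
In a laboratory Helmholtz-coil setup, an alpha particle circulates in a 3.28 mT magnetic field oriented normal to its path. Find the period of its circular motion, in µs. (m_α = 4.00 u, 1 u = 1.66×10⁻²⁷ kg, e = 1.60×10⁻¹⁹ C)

T ≈ 39.7 µs

The cyclotron period is independent of speed: T = 2πm/(qB).
T = 2π(6.64×10^-27) / [(2×1.60×10^-19)(3.28×10^-3)] = 3.97×10^-5 s.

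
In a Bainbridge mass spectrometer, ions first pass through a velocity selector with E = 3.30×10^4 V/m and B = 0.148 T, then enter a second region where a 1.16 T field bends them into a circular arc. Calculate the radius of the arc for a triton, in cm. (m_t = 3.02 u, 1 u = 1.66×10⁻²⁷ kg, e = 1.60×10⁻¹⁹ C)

The selector passes v = E/B = 3.30×10^4/0.148 = 2.23×10^5 m/s.
In the deflection region, r = mv/(qB₂) = (5.01×10^-27)(2.23×10^5) / [(1×1.60×10^-19)(1.16)] = 6.02×10^-3 m.

r ≈ 0.602 cm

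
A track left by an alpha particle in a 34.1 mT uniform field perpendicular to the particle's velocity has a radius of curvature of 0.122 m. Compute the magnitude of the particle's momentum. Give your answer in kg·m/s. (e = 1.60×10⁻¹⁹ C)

p ≈ 1.33×10^-21 kg·m/s

Since qvB = mv²/r, the momentum p = mv = qBr.
p = (2×1.60×10^-19)(0.0341)(0.122) = 1.33×10^-21 kg·m/s.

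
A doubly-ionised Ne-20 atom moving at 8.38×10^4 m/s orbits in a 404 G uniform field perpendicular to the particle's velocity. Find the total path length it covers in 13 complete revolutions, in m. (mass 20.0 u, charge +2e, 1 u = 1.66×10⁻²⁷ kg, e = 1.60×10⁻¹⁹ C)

L ≈ 17.6 m

r = mv/(qB) = 0.215 m, so one revolution covers 2πr = 1.35 m.
In 13 revolutions: L = 13·2πr = 17.6 m.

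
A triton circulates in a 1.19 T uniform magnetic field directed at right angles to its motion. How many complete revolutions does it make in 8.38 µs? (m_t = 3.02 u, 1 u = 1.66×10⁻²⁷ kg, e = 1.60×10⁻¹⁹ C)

N = 50

T = 2πm/(qB) = 2π(5.0132×10^-27) / [(1×1.60×10^-19)(1.19)] = 1.6544×10^-7 s.
N = t/T = 8.38×10^-6 / 1.6544×10^-7 ≈ 50.65, so 50 complete revolutions.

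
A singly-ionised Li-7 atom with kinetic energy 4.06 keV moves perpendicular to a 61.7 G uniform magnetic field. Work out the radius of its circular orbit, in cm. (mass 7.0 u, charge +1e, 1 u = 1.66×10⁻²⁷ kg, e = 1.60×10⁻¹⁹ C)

Convert the energy: K = 4.06 keV = 6.50×10^-16 J.
v = √(2K/m) = √(2·6.50×10^-16/1.16×10^-26) = 3.34×10^5 m/s.
r = mv/(qB) = (1.16×10^-26)(3.34×10^5) / [(1×1.60×10^-19)(6.17×10^-3)] = 3.94 m.

r ≈ 394 cm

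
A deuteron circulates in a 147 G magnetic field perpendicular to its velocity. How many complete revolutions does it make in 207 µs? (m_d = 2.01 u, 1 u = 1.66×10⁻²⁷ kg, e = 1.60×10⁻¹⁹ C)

T = 2πm/(qB) = 2π(3.3366×10^-27) / [(1×1.60×10^-19)(0.0147)] = 8.9135×10^-6 s.
N = t/T = 2.07×10^-4 / 8.9135×10^-6 ≈ 23.22, so 23 complete revolutions.

N = 23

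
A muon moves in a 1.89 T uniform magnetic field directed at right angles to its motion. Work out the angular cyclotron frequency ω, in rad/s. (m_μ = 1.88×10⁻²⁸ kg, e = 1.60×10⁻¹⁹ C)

ω = qB/m = (1×1.60×10^-19)(1.89) / (1.88×10^-28) = 1.61×10^9 rad/s.

ω ≈ 1.61×10^9 rad/s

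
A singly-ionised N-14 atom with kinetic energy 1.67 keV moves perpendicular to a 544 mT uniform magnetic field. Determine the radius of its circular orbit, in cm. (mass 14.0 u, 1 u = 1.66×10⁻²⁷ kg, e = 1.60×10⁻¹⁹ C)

r ≈ 4.05 cm

Convert the energy: K = 1.67 keV = 2.67×10^-16 J.
v = √(2K/m) = √(2·2.67×10^-16/2.32×10^-26) = 1.52×10^5 m/s.
r = mv/(qB) = (2.32×10^-26)(1.52×10^5) / [(1×1.60×10^-19)(0.544)] = 0.0405 m.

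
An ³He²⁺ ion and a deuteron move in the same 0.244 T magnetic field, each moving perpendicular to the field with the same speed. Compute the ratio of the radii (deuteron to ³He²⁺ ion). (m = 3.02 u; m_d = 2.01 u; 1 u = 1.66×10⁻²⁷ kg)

r = mv/(qB) ⇒ at equal v, r ∝ m/q.
r_{deuteron}/r_{³He²⁺ ion} = 1.33.

ratio ≈ 1.33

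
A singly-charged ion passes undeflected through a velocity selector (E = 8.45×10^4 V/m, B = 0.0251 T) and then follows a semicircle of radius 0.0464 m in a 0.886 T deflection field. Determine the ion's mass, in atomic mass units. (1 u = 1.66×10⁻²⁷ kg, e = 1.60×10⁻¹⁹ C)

m ≈ 1.18 u

v = E/B₁ = 3.37×10^6 m/s.
From r = mv/(qB₂), m = qB₂r/v = (1×1.60×10^-19)(0.886)(0.0464) / (3.37×10^6) = 1.95×10^-27 kg.
In atomic mass units: m = 1.95×10^-27 / 1.66×10^-27 = 1.18 u.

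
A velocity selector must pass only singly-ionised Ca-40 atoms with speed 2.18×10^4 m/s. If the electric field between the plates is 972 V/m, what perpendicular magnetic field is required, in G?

qE = qvB ⇒ B = E/v = (972) / (2.18×10^4) = 0.0446 T.

B ≈ 446 G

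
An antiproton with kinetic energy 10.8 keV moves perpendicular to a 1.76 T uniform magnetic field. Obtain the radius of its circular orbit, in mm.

r ≈ 8.53 mm

Convert the energy: K = 10.8 keV = 1.73×10^-15 J.
v = √(2K/m) = √(2·1.73×10^-15/1.67×10^-27) = 1.44×10^6 m/s.
r = mv/(qB) = (1.67×10^-27)(1.44×10^6) / [(1×1.60×10^-19)(1.76)] = 8.53×10^-3 m.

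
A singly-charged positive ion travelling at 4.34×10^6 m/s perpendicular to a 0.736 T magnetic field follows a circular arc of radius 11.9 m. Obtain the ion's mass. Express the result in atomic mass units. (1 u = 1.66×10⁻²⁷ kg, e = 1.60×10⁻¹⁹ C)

m ≈ 195 u

qvB = mv²/r ⇒ m = qBr/v.
m = (1×1.60×10^-19)(0.736)(11.9) / (4.34×10^6) = 3.23×10^-25 kg = 195 u.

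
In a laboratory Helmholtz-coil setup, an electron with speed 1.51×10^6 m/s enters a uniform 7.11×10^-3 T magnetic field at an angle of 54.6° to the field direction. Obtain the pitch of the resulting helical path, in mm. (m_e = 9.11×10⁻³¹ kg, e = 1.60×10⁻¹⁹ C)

The velocity component along B is v∥ = v cos54.6° = 8.75×10^5 m/s.
The cyclotron period T = 2πm/(qB) = 5.03×10^-9 s is set by m, q, B alone.
Pitch = v∥·T = (8.75×10^5)(5.03×10^-9) = 4.40×10^-3 m.

pitch ≈ 4.40 mm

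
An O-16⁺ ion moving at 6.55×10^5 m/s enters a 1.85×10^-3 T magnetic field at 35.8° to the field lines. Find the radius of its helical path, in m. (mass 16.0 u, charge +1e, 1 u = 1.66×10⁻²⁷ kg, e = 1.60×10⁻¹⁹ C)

Only the perpendicular component v⊥ = v sin35.8° = 3.83×10^5 m/s is bent by the field.
r = m v⊥ /(qB) = (2.66×10^-26)(3.83×10^5) / [(1×1.60×10^-19)(1.85×10^-3)] = 34.4 m.

r ≈ 34.4 m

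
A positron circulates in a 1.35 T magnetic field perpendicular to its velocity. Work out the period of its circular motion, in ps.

T ≈ 26.5 ps

The cyclotron period is independent of speed: T = 2πm/(qB).
T = 2π(9.11×10^-31) / [(1×1.60×10^-19)(1.35)] = 2.65×10^-11 s.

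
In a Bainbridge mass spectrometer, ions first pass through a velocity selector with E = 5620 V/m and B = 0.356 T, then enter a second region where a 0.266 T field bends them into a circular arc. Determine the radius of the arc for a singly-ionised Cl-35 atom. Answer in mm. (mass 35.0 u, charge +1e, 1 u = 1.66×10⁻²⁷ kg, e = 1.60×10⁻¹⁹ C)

r ≈ 21.6 mm

The selector passes v = E/B = 5620/0.356 = 1.58×10^4 m/s.
In the deflection region, r = mv/(qB₂) = (5.81×10^-26)(1.58×10^4) / [(1×1.60×10^-19)(0.266)] = 0.0216 m.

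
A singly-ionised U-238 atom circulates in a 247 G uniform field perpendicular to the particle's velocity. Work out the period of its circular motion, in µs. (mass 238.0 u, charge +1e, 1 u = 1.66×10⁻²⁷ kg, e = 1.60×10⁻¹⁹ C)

T ≈ 628 µs

The cyclotron period is independent of speed: T = 2πm/(qB).
T = 2π(3.95×10^-25) / [(1×1.60×10^-19)(0.0247)] = 6.28×10^-4 s.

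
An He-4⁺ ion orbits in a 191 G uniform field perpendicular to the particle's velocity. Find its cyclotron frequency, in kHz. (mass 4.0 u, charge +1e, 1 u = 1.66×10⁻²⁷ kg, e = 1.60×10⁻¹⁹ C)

f = qB/(2πm) = (1×1.60×10^-19)(0.0191) / [2π(6.64×10^-27)] = 7.32×10^4 Hz.

f ≈ 73.2 kHz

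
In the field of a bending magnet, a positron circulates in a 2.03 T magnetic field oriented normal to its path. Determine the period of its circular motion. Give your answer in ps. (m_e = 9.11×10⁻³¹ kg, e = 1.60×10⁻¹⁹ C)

The cyclotron period is independent of speed: T = 2πm/(qB).
T = 2π(9.11×10^-31) / [(1×1.60×10^-19)(2.03)] = 1.76×10^-11 s.

T ≈ 17.6 ps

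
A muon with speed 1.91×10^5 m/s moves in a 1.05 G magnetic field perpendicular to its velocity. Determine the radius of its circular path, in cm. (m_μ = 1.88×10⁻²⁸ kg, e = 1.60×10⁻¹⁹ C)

The magnetic force provides the centripetal force: qvB = mv²/r, so r = mv/(qB).
r = (1.88×10^-28 kg)(1.91×10^5 m/s) / [(1×1.60×10^-19 C)(1.05×10^-4 T)] = 2.14 m.

r ≈ 214 cm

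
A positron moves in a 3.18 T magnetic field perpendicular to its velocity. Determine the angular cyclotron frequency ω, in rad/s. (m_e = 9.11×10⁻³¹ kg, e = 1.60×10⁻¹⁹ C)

ω ≈ 5.59×10^11 rad/s

ω = qB/m = (1×1.60×10^-19)(3.18) / (9.11×10^-31) = 5.59×10^11 rad/s.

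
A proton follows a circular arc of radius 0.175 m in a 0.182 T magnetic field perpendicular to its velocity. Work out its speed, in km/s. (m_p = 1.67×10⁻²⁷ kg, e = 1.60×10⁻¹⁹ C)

From qvB = mv²/r, v = qBr/m.
v = (1×1.60×10^-19)(0.182)(0.175) / (1.67×10^-27) = 3.05×10^6 m/s.

v ≈ 3050 km/s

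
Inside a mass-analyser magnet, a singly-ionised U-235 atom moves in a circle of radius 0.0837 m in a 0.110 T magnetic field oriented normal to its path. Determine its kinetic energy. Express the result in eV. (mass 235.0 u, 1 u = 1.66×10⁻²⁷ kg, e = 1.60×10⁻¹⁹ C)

v = qBr/m = (1×1.60×10^-19)(0.110)(0.0837) / (3.90×10^-25) = 3780 m/s.
K = ½mv² = 0.5·(3.90×10^-25)·(3780)² = 2.78×10^-18 J = 17.4 eV.

K ≈ 17.4 eV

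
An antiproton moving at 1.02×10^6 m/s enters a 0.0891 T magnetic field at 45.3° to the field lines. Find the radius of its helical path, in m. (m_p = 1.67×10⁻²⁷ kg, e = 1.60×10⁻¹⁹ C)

r ≈ 0.0849 m

Only the perpendicular component v⊥ = v sin45.3° = 7.25×10^5 m/s is bent by the field.
r = m v⊥ /(qB) = (1.67×10^-27)(7.25×10^5) / [(1×1.60×10^-19)(0.0891)] = 0.0849 m.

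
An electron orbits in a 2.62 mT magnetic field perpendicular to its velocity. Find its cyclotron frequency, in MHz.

f ≈ 73.2 MHz

f = qB/(2πm) = (1×1.60×10^-19)(2.62×10^-3) / [2π(9.11×10^-31)] = 7.32×10^7 Hz.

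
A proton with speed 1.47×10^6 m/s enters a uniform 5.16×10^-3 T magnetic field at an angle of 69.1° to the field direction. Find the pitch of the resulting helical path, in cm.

The velocity component along B is v∥ = v cos69.1° = 5.24×10^5 m/s.
The cyclotron period T = 2πm/(qB) = 1.27×10^-5 s is set by m, q, B alone.
Pitch = v∥·T = (5.24×10^5)(1.27×10^-5) = 6.66 m.

pitch ≈ 666 cm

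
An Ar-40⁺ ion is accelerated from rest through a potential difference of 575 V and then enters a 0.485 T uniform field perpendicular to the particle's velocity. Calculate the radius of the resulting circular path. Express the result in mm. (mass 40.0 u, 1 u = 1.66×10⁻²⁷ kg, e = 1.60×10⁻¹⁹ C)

r ≈ 45.0 mm

The kinetic energy gained is K = qV = (1×1.60×10^-19)(575) = 9.20×10^-17 J.
v = √(2K/m) = 5.26×10^4 m/s.
r = mv/(qB) = (6.64×10^-26)(5.26×10^4) / [(1×1.60×10^-19)(0.485)] = 0.0450 m.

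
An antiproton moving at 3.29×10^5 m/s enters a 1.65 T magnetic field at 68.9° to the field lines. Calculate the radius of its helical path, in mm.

Only the perpendicular component v⊥ = v sin68.9° = 3.07×10^5 m/s is bent by the field.
r = m v⊥ /(qB) = (1.67×10^-27)(3.07×10^5) / [(1×1.60×10^-19)(1.65)] = 1.94×10^-3 m.

r ≈ 1.94 mm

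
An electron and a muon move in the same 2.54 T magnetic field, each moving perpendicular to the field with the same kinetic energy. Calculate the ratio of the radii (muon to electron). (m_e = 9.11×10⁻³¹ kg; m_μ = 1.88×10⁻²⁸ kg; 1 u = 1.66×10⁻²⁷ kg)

ratio ≈ 14.4

r = √(2mK)/(qB) ⇒ at equal K, r ∝ √m/q.
r_{muon}/r_{electron} = 14.4.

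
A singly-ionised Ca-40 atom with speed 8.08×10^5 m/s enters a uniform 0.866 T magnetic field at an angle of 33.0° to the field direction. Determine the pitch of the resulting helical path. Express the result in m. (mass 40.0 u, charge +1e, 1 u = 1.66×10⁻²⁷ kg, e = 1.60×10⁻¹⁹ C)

pitch ≈ 2.04 m

The velocity component along B is v∥ = v cos33.0° = 6.78×10^5 m/s.
The cyclotron period T = 2πm/(qB) = 3.01×10^-6 s is set by m, q, B alone.
Pitch = v∥·T = (6.78×10^5)(3.01×10^-6) = 2.04 m.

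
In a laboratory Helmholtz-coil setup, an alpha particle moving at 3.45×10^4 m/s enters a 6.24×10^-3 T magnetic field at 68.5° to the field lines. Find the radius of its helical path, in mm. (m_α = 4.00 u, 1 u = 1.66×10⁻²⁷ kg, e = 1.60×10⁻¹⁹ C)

r ≈ 107 mm

Only the perpendicular component v⊥ = v sin68.5° = 3.21×10^4 m/s is bent by the field.
r = m v⊥ /(qB) = (6.64×10^-27)(3.21×10^4) / [(2×1.60×10^-19)(6.24×10^-3)] = 0.107 m.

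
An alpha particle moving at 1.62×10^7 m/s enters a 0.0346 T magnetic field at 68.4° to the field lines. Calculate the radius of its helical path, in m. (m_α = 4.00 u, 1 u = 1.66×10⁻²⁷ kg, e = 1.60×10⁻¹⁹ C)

Only the perpendicular component v⊥ = v sin68.4° = 1.51×10^7 m/s is bent by the field.
r = m v⊥ /(qB) = (6.64×10^-27)(1.51×10^7) / [(2×1.60×10^-19)(0.0346)] = 9.03 m.

r ≈ 9.03 m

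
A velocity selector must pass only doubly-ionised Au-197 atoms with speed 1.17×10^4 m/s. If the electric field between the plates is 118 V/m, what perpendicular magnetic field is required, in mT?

B ≈ 10.1 mT

qE = qvB ⇒ B = E/v = (118) / (1.17×10^4) = 0.0101 T.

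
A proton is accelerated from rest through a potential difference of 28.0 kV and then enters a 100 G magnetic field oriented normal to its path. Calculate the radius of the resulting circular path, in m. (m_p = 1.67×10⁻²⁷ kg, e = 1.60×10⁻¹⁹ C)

r ≈ 2.42 m

The kinetic energy gained is K = qV = (1×1.60×10^-19)(2.80×10^4) = 4.48×10^-15 J.
v = √(2K/m) = 2.32×10^6 m/s.
r = mv/(qB) = (1.67×10^-27)(2.32×10^6) / [(1×1.60×10^-19)(0.0100)] = 2.42 m.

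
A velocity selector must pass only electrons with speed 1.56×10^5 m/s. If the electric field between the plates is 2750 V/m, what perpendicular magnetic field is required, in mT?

B ≈ 17.6 mT

qE = qvB ⇒ B = E/v = (2750) / (1.56×10^5) = 0.0176 T.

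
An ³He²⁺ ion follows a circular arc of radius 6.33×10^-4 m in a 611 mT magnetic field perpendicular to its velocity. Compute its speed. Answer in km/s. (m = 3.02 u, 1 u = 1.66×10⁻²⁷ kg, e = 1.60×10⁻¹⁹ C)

From qvB = mv²/r, v = qBr/m.
v = (2×1.60×10^-19)(0.611)(6.33×10^-4) / (5.01×10^-27) = 2.47×10^4 m/s.

v ≈ 24.7 km/s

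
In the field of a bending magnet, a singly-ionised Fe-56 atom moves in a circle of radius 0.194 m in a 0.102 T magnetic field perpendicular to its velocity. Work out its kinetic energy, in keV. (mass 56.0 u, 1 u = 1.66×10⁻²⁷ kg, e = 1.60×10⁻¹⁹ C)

K ≈ 0.337 keV

v = qBr/m = (1×1.60×10^-19)(0.102)(0.194) / (9.30×10^-26) = 3.41×10^4 m/s.
K = ½mv² = 0.5·(9.30×10^-26)·(3.41×10^4)² = 5.39×10^-17 J = 0.337 keV.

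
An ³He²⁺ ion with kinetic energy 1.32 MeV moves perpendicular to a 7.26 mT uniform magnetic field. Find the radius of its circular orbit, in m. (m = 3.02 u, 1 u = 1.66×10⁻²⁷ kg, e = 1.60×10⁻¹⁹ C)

Convert the energy: K = 1.32 MeV = 2.11×10^-13 J.
v = √(2K/m) = √(2·2.11×10^-13/5.01×10^-27) = 9.18×10^6 m/s.
r = mv/(qB) = (5.01×10^-27)(9.18×10^6) / [(2×1.60×10^-19)(7.26×10^-3)] = 19.8 m.

r ≈ 19.8 m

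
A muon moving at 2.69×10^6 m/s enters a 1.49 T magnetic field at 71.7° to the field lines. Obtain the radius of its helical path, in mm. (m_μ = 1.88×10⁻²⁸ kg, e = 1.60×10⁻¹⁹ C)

r ≈ 2.01 mm

Only the perpendicular component v⊥ = v sin71.7° = 2.55×10^6 m/s is bent by the field.
r = m v⊥ /(qB) = (1.88×10^-28)(2.55×10^6) / [(1×1.60×10^-19)(1.49)] = 2.01×10^-3 m.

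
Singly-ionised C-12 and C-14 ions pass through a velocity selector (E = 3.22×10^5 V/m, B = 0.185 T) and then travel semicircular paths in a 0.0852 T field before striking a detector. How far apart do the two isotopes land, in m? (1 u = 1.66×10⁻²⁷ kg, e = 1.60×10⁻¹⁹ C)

Both emerge at v = E/B₁ = 1.74×10^6 m/s.
r = mv/(qB₂), so r₁ = 2.543 m and r₂ = 2.967 m, giving Δr = 0.424 m.
After a semicircle each ion lands a diameter 2r from the entry slit, so the separation is 2Δr = 0.848 m.

Δd ≈ 0.848 m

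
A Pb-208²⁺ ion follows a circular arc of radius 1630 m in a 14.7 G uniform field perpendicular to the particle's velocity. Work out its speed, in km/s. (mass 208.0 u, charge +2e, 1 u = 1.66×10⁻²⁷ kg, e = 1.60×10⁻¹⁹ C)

From qvB = mv²/r, v = qBr/m.
v = (2×1.60×10^-19)(1.47×10^-3)(1630) / (3.45×10^-25) = 2.22×10^6 m/s.

v ≈ 2220 km/s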